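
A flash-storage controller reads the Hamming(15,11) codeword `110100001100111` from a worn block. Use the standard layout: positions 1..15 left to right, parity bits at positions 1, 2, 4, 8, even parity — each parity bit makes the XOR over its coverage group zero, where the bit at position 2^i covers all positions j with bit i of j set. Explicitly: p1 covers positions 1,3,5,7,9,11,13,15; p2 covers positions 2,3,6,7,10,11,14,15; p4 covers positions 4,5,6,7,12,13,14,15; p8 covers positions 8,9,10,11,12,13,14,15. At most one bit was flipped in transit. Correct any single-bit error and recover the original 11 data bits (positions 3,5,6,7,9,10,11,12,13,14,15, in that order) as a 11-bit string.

00001100111

s1: b1⊕b3⊕b5⊕b7⊕b9⊕b11⊕b13⊕b15 = 1⊕0⊕0⊕0⊕1⊕0⊕1⊕1 = 0
s2: b2⊕b3⊕b6⊕b7⊕b10⊕b11⊕b14⊕b15 = 1⊕0⊕0⊕0⊕1⊕0⊕1⊕1 = 0
s4: b4⊕b5⊕b6⊕b7⊕b12⊕b13⊕b14⊕b15 = 1⊕0⊕0⊕0⊕0⊕1⊕1⊕1 = 0
s8: b8⊕b9⊕b10⊕b11⊕b12⊕b13⊕b14⊕b15 = 0⊕1⊕1⊕0⊕0⊕1⊕1⊕1 = 1
Syndrome (s8...s1) = 1000 → position 8.
Flip bit 8: corrected codeword = 110100011100111
Data bits at positions 3,5,6,7,9,10,11,12,13,14,15: 00001100111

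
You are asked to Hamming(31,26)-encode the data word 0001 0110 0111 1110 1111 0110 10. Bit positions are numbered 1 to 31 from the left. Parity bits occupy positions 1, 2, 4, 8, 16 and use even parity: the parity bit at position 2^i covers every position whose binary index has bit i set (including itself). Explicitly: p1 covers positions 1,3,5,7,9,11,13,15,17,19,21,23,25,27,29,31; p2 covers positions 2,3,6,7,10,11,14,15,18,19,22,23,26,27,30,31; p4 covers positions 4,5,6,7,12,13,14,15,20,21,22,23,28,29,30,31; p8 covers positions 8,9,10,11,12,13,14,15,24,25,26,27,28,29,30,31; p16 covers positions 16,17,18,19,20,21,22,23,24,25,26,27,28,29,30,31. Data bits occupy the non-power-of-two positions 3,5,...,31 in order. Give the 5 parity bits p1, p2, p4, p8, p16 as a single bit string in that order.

01011

Place data bits at non-power-of-two positions: b3=0, b5=0, b6=0, b7=1, b9=0, b10=1, b11=1, b12=0, b13=0, b14=1, b15=1, b17=1, b18=1, b19=1, b20=1, b21=0, b22=1, b23=1, b24=1, b25=1, b26=0, b27=1, b28=1, b29=0, b30=1, b31=0.
p1 = XOR of data positions {3,5,7,9,11,13,15,17,19,21,23,25,27,29,31} = 0⊕0⊕1⊕0⊕1⊕0⊕1⊕1⊕1⊕0⊕1⊕1⊕1⊕0⊕0 = 0
p2 = XOR of data positions {3,6,7,10,11,14,15,18,19,22,23,26,27,30,31} = 0⊕0⊕1⊕1⊕1⊕1⊕1⊕1⊕1⊕1⊕1⊕0⊕1⊕1⊕0 = 1
p4 = XOR of data positions {5,6,7,12,13,14,15,20,21,22,23,28,29,30,31} = 0⊕0⊕1⊕0⊕0⊕1⊕1⊕1⊕0⊕1⊕1⊕1⊕0⊕1⊕0 = 0
p8 = XOR of data positions {9,10,11,12,13,14,15,24,25,26,27,28,29,30,31} = 0⊕1⊕1⊕0⊕0⊕1⊕1⊕1⊕1⊕0⊕1⊕1⊕0⊕1⊕0 = 1
p16 = XOR of data positions {17,18,19,20,21,22,23,24,25,26,27,28,29,30,31} = 1⊕1⊕1⊕1⊕0⊕1⊕1⊕1⊕1⊕0⊕1⊕1⊕0⊕1⊕0 = 1
Parity bits p1,p2,p4,p8,p16 = 01011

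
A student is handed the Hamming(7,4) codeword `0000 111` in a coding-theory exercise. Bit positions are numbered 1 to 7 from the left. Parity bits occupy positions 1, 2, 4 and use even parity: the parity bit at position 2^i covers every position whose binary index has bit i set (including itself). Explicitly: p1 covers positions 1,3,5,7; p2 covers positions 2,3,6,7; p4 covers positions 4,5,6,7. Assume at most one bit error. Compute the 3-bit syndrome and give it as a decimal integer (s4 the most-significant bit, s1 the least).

s1: b1⊕b3⊕b5⊕b7 = 0⊕0⊕1⊕1 = 0
s2: b2⊕b3⊕b6⊕b7 = 0⊕0⊕1⊕1 = 0
s4: b4⊕b5⊕b6⊕b7 = 0⊕1⊕1⊕1 = 1
Syndrome (s4...s1) = 100 → position 4.

4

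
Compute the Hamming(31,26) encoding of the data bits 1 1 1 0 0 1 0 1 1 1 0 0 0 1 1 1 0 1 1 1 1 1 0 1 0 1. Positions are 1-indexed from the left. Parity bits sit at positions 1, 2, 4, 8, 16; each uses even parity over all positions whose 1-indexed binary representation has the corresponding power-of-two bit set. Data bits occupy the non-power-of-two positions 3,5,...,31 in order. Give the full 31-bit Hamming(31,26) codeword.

Place data bits at non-power-of-two positions: b3=1, b5=1, b6=1, b7=0, b9=0, b10=1, b11=0, b12=1, b13=1, b14=1, b15=0, b17=0, b18=0, b19=1, b20=1, b21=1, b22=0, b23=1, b24=1, b25=1, b26=1, b27=1, b28=0, b29=1, b30=0, b31=1.
p1 = XOR of data positions {3,5,7,9,11,13,15,17,19,21,23,25,27,29,31} = 1⊕1⊕0⊕0⊕0⊕1⊕0⊕0⊕1⊕1⊕1⊕1⊕1⊕1⊕1 = 0
p2 = XOR of data positions {3,6,7,10,11,14,15,18,19,22,23,26,27,30,31} = 1⊕1⊕0⊕1⊕0⊕1⊕0⊕0⊕1⊕0⊕1⊕1⊕1⊕0⊕1 = 1
p4 = XOR of data positions {5,6,7,12,13,14,15,20,21,22,23,28,29,30,31} = 1⊕1⊕0⊕1⊕1⊕1⊕0⊕1⊕1⊕0⊕1⊕0⊕1⊕0⊕1 = 0
p8 = XOR of data positions {9,10,11,12,13,14,15,24,25,26,27,28,29,30,31} = 0⊕1⊕0⊕1⊕1⊕1⊕0⊕1⊕1⊕1⊕1⊕0⊕1⊕0⊕1 = 0
p16 = XOR of data positions {17,18,19,20,21,22,23,24,25,26,27,28,29,30,31} = 0⊕0⊕1⊕1⊕1⊕0⊕1⊕1⊕1⊕1⊕1⊕0⊕1⊕0⊕1 = 0
Codeword b1..b31 = 0110110001011100001110111110101

0110110001011100001110111110101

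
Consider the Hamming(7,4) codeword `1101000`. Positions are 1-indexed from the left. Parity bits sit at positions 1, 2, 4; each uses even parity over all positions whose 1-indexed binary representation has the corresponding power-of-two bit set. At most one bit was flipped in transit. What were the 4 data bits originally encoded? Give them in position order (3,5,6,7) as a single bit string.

0001

s1: b1⊕b3⊕b5⊕b7 = 1⊕0⊕0⊕0 = 1
s2: b2⊕b3⊕b6⊕b7 = 1⊕0⊕0⊕0 = 1
s4: b4⊕b5⊕b6⊕b7 = 1⊕0⊕0⊕0 = 1
Syndrome (s4...s1) = 111 → position 7.
Flip bit 7: corrected codeword = 1101001
Data bits at positions 3,5,6,7: 0001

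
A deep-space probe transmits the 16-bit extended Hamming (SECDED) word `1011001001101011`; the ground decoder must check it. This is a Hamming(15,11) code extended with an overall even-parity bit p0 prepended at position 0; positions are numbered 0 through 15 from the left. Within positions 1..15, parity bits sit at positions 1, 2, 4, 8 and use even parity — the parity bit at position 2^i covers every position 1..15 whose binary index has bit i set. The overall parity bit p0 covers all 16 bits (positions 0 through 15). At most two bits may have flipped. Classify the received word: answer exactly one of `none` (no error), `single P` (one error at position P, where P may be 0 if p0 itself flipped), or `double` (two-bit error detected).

s1: b1⊕b3⊕b5⊕b7⊕b9⊕b11⊕b13⊕b15 = 0⊕1⊕0⊕0⊕1⊕0⊕0⊕1 = 1
s2: b2⊕b3⊕b6⊕b7⊕b10⊕b11⊕b14⊕b15 = 1⊕1⊕1⊕0⊕1⊕0⊕1⊕1 = 0
s4: b4⊕b5⊕b6⊕b7⊕b12⊕b13⊕b14⊕b15 = 0⊕0⊕1⊕0⊕1⊕0⊕1⊕1 = 0
s8: b8⊕b9⊕b10⊕b11⊕b12⊕b13⊕b14⊕b15 = 0⊕1⊕1⊕0⊕1⊕0⊕1⊕1 = 1
Syndrome (s8...s1) = 1001 → position 9.
Overall parity (XOR of all 16 bits, including p0): 1⊕0⊕1⊕1⊕0⊕0⊕1⊕0⊕0⊕1⊕1⊕0⊕1⊕0⊕1⊕1 = 1
Overall=1, syndrome position=9 → single-bit error at position 9.

single 9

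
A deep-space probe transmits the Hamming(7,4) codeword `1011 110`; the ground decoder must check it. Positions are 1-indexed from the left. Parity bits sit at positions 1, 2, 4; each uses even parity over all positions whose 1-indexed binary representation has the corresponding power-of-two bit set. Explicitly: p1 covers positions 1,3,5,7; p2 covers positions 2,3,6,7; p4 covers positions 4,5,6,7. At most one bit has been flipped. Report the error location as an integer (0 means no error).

s1: b1⊕b3⊕b5⊕b7 = 1⊕1⊕1⊕0 = 1
s2: b2⊕b3⊕b6⊕b7 = 0⊕1⊕1⊕0 = 0
s4: b4⊕b5⊕b6⊕b7 = 1⊕1⊕1⊕0 = 1
Syndrome (s4...s1) = 101 → position 5.

5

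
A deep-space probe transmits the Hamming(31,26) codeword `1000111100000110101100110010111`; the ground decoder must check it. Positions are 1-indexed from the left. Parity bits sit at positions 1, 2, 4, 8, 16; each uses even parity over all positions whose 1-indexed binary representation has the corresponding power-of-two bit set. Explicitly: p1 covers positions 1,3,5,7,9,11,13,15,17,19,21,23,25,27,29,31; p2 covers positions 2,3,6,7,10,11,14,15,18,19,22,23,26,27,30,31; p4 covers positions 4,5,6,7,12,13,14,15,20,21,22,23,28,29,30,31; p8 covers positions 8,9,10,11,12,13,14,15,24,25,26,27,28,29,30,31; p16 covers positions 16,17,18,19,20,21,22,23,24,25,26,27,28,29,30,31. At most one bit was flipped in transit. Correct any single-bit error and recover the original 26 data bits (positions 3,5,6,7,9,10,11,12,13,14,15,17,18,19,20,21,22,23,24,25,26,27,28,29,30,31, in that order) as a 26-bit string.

01110000011111100110010111

s1: b1⊕b3⊕b5⊕b7⊕b9⊕b11⊕b13⊕b15⊕b17⊕b19⊕b21⊕b23⊕b25⊕b27⊕b29⊕b31 = 1⊕0⊕1⊕1⊕0⊕0⊕0⊕1⊕1⊕1⊕0⊕1⊕0⊕1⊕1⊕1 = 0
s2: b2⊕b3⊕b6⊕b7⊕b10⊕b11⊕b14⊕b15⊕b18⊕b19⊕b22⊕b23⊕b26⊕b27⊕b30⊕b31 = 0⊕0⊕1⊕1⊕0⊕0⊕1⊕1⊕0⊕1⊕0⊕1⊕0⊕1⊕1⊕1 = 1
s4: b4⊕b5⊕b6⊕b7⊕b12⊕b13⊕b14⊕b15⊕b20⊕b21⊕b22⊕b23⊕b28⊕b29⊕b30⊕b31 = 0⊕1⊕1⊕1⊕0⊕0⊕1⊕1⊕1⊕0⊕0⊕1⊕0⊕1⊕1⊕1 = 0
s8: b8⊕b9⊕b10⊕b11⊕b12⊕b13⊕b14⊕b15⊕b24⊕b25⊕b26⊕b27⊕b28⊕b29⊕b30⊕b31 = 1⊕0⊕0⊕0⊕0⊕0⊕1⊕1⊕1⊕0⊕0⊕1⊕0⊕1⊕1⊕1 = 0
s16: b16⊕b17⊕b18⊕b19⊕b20⊕b21⊕b22⊕b23⊕b24⊕b25⊕b26⊕b27⊕b28⊕b29⊕b30⊕b31 = 0⊕1⊕0⊕1⊕1⊕0⊕0⊕1⊕1⊕0⊕0⊕1⊕0⊕1⊕1⊕1 = 1
Syndrome (s16...s1) = 10010 → position 18.
Flip bit 18: corrected codeword = 1000111100000110111100110010111
Data bits at positions 3,5,6,7,9,10,11,12,13,14,15,17,18,19,20,21,22,23,24,25,26,27,28,29,30,31: 01110000011111100110010111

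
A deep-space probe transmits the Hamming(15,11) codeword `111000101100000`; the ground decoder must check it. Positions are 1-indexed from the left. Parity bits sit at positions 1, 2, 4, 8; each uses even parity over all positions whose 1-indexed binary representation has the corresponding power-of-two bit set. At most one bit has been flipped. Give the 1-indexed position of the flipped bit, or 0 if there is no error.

s1: b1⊕b3⊕b5⊕b7⊕b9⊕b11⊕b13⊕b15 = 1⊕1⊕0⊕1⊕1⊕0⊕0⊕0 = 0
s2: b2⊕b3⊕b6⊕b7⊕b10⊕b11⊕b14⊕b15 = 1⊕1⊕0⊕1⊕1⊕0⊕0⊕0 = 0
s4: b4⊕b5⊕b6⊕b7⊕b12⊕b13⊕b14⊕b15 = 0⊕0⊕0⊕1⊕0⊕0⊕0⊕0 = 1
s8: b8⊕b9⊕b10⊕b11⊕b12⊕b13⊕b14⊕b15 = 0⊕1⊕1⊕0⊕0⊕0⊕0⊕0 = 0
Syndrome (s8...s1) = 0100 → position 4.

4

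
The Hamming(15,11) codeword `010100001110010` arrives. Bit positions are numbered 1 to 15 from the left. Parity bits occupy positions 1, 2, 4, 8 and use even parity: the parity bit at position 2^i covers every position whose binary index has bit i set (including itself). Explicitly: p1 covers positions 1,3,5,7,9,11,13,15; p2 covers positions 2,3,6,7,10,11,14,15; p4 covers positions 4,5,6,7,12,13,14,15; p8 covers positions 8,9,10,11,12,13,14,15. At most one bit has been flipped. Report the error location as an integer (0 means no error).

s1: b1⊕b3⊕b5⊕b7⊕b9⊕b11⊕b13⊕b15 = 0⊕0⊕0⊕0⊕1⊕1⊕0⊕0 = 0
s2: b2⊕b3⊕b6⊕b7⊕b10⊕b11⊕b14⊕b15 = 1⊕0⊕0⊕0⊕1⊕1⊕1⊕0 = 0
s4: b4⊕b5⊕b6⊕b7⊕b12⊕b13⊕b14⊕b15 = 1⊕0⊕0⊕0⊕0⊕0⊕1⊕0 = 0
s8: b8⊕b9⊕b10⊕b11⊕b12⊕b13⊕b14⊕b15 = 0⊕1⊕1⊕1⊕0⊕0⊕1⊕0 = 0
Syndrome (s8...s1) = 0000 → position 0 (no error).

0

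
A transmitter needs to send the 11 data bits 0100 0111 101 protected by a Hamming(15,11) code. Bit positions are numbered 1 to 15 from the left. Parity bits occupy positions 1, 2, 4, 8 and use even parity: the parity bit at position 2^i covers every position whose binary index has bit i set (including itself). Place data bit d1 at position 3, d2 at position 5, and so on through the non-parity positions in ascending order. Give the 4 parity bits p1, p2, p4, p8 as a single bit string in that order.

Place data bits at non-power-of-two positions: b3=0, b5=1, b6=0, b7=0, b9=0, b10=1, b11=1, b12=1, b13=1, b14=0, b15=1.
p1 = XOR of data positions {3,5,7,9,11,13,15} = 0⊕1⊕0⊕0⊕1⊕1⊕1 = 0
p2 = XOR of data positions {3,6,7,10,11,14,15} = 0⊕0⊕0⊕1⊕1⊕0⊕1 = 1
p4 = XOR of data positions {5,6,7,12,13,14,15} = 1⊕0⊕0⊕1⊕1⊕0⊕1 = 0
p8 = XOR of data positions {9,10,11,12,13,14,15} = 0⊕1⊕1⊕1⊕1⊕0⊕1 = 1
Parity bits p1,p2,p4,p8 = 0101

0101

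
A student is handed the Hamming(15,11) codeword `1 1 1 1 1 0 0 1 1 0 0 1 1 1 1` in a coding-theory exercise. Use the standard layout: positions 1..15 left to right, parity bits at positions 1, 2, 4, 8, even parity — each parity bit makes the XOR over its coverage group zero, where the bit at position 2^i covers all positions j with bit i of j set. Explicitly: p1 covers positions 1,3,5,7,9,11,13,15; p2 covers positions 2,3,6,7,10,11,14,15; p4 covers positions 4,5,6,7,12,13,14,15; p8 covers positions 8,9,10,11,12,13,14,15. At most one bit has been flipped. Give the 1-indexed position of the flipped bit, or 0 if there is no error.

s1: b1⊕b3⊕b5⊕b7⊕b9⊕b11⊕b13⊕b15 = 1⊕1⊕1⊕0⊕1⊕0⊕1⊕1 = 0
s2: b2⊕b3⊕b6⊕b7⊕b10⊕b11⊕b14⊕b15 = 1⊕1⊕0⊕0⊕0⊕0⊕1⊕1 = 0
s4: b4⊕b5⊕b6⊕b7⊕b12⊕b13⊕b14⊕b15 = 1⊕1⊕0⊕0⊕1⊕1⊕1⊕1 = 0
s8: b8⊕b9⊕b10⊕b11⊕b12⊕b13⊕b14⊕b15 = 1⊕1⊕0⊕0⊕1⊕1⊕1⊕1 = 0
Syndrome (s8...s1) = 0000 → position 0 (no error).

0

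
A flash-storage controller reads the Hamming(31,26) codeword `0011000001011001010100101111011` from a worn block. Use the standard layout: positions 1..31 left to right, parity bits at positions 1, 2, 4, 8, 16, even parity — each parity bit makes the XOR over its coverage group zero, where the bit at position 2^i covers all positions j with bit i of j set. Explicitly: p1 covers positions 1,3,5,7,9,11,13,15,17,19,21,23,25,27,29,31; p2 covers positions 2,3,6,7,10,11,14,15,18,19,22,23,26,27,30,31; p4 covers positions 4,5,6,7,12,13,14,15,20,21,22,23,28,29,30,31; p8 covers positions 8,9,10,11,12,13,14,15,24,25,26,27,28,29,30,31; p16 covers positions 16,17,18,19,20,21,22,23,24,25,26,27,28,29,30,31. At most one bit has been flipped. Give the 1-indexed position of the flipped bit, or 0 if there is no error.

s1: b1⊕b3⊕b5⊕b7⊕b9⊕b11⊕b13⊕b15⊕b17⊕b19⊕b21⊕b23⊕b25⊕b27⊕b29⊕b31 = 0⊕1⊕0⊕0⊕0⊕0⊕1⊕0⊕0⊕0⊕0⊕1⊕1⊕1⊕0⊕1 = 0
s2: b2⊕b3⊕b6⊕b7⊕b10⊕b11⊕b14⊕b15⊕b18⊕b19⊕b22⊕b23⊕b26⊕b27⊕b30⊕b31 = 0⊕1⊕0⊕0⊕1⊕0⊕0⊕0⊕1⊕0⊕0⊕1⊕1⊕1⊕1⊕1 = 0
s4: b4⊕b5⊕b6⊕b7⊕b12⊕b13⊕b14⊕b15⊕b20⊕b21⊕b22⊕b23⊕b28⊕b29⊕b30⊕b31 = 1⊕0⊕0⊕0⊕1⊕1⊕0⊕0⊕1⊕0⊕0⊕1⊕1⊕0⊕1⊕1 = 0
s8: b8⊕b9⊕b10⊕b11⊕b12⊕b13⊕b14⊕b15⊕b24⊕b25⊕b26⊕b27⊕b28⊕b29⊕b30⊕b31 = 0⊕0⊕1⊕0⊕1⊕1⊕0⊕0⊕0⊕1⊕1⊕1⊕1⊕0⊕1⊕1 = 1
s16: b16⊕b17⊕b18⊕b19⊕b20⊕b21⊕b22⊕b23⊕b24⊕b25⊕b26⊕b27⊕b28⊕b29⊕b30⊕b31 = 1⊕0⊕1⊕0⊕1⊕0⊕0⊕1⊕0⊕1⊕1⊕1⊕1⊕0⊕1⊕1 = 0
Syndrome (s16...s1) = 01000 → position 8.

8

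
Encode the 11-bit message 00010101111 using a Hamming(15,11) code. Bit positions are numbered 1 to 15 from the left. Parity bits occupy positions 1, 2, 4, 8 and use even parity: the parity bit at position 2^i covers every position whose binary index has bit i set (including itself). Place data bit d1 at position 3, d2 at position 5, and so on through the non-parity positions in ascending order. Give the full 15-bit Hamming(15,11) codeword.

Place data bits at non-power-of-two positions: b3=0, b5=0, b6=0, b7=1, b9=0, b10=1, b11=0, b12=1, b13=1, b14=1, b15=1.
p1 = XOR of data positions {3,5,7,9,11,13,15} = 0⊕0⊕1⊕0⊕0⊕1⊕1 = 1
p2 = XOR of data positions {3,6,7,10,11,14,15} = 0⊕0⊕1⊕1⊕0⊕1⊕1 = 0
p4 = XOR of data positions {5,6,7,12,13,14,15} = 0⊕0⊕1⊕1⊕1⊕1⊕1 = 1
p8 = XOR of data positions {9,10,11,12,13,14,15} = 0⊕1⊕0⊕1⊕1⊕1⊕1 = 1
Codeword b1..b15 = 100100110101111

100100110101111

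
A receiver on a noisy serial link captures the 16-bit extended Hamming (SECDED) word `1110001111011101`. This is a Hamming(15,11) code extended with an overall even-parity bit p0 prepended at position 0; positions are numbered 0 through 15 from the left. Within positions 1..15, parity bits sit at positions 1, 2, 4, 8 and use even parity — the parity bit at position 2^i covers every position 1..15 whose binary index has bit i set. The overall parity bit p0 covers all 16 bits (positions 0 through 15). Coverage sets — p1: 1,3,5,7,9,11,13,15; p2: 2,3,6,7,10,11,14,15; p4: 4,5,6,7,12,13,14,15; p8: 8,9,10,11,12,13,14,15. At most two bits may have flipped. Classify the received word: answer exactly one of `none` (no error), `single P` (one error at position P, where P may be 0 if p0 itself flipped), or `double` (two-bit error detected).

single 6

s1: b1⊕b3⊕b5⊕b7⊕b9⊕b11⊕b13⊕b15 = 1⊕0⊕0⊕1⊕1⊕1⊕1⊕1 = 0
s2: b2⊕b3⊕b6⊕b7⊕b10⊕b11⊕b14⊕b15 = 1⊕0⊕1⊕1⊕0⊕1⊕0⊕1 = 1
s4: b4⊕b5⊕b6⊕b7⊕b12⊕b13⊕b14⊕b15 = 0⊕0⊕1⊕1⊕1⊕1⊕0⊕1 = 1
s8: b8⊕b9⊕b10⊕b11⊕b12⊕b13⊕b14⊕b15 = 1⊕1⊕0⊕1⊕1⊕1⊕0⊕1 = 0
Syndrome (s8...s1) = 0110 → position 6.
Overall parity (XOR of all 16 bits, including p0): 1⊕1⊕1⊕0⊕0⊕0⊕1⊕1⊕1⊕1⊕0⊕1⊕1⊕1⊕0⊕1 = 1
Overall=1, syndrome position=6 → single-bit error at position 6.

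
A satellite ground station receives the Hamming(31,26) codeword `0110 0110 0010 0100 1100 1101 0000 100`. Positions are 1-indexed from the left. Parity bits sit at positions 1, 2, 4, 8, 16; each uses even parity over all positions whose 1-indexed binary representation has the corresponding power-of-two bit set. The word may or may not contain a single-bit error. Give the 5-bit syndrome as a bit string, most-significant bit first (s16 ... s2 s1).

00000

s1: b1⊕b3⊕b5⊕b7⊕b9⊕b11⊕b13⊕b15⊕b17⊕b19⊕b21⊕b23⊕b25⊕b27⊕b29⊕b31 = 0⊕1⊕0⊕1⊕0⊕1⊕0⊕0⊕1⊕0⊕1⊕0⊕0⊕0⊕1⊕0 = 0
s2: b2⊕b3⊕b6⊕b7⊕b10⊕b11⊕b14⊕b15⊕b18⊕b19⊕b22⊕b23⊕b26⊕b27⊕b30⊕b31 = 1⊕1⊕1⊕1⊕0⊕1⊕1⊕0⊕1⊕0⊕1⊕0⊕0⊕0⊕0⊕0 = 0
s4: b4⊕b5⊕b6⊕b7⊕b12⊕b13⊕b14⊕b15⊕b20⊕b21⊕b22⊕b23⊕b28⊕b29⊕b30⊕b31 = 0⊕0⊕1⊕1⊕0⊕0⊕1⊕0⊕0⊕1⊕1⊕0⊕0⊕1⊕0⊕0 = 0
s8: b8⊕b9⊕b10⊕b11⊕b12⊕b13⊕b14⊕b15⊕b24⊕b25⊕b26⊕b27⊕b28⊕b29⊕b30⊕b31 = 0⊕0⊕0⊕1⊕0⊕0⊕1⊕0⊕1⊕0⊕0⊕0⊕0⊕1⊕0⊕0 = 0
s16: b16⊕b17⊕b18⊕b19⊕b20⊕b21⊕b22⊕b23⊕b24⊕b25⊕b26⊕b27⊕b28⊕b29⊕b30⊕b31 = 0⊕1⊕1⊕0⊕0⊕1⊕1⊕0⊕1⊕0⊕0⊕0⊕0⊕1⊕0⊕0 = 0
Syndrome (s16...s1) = 00000 → position 0 (no error).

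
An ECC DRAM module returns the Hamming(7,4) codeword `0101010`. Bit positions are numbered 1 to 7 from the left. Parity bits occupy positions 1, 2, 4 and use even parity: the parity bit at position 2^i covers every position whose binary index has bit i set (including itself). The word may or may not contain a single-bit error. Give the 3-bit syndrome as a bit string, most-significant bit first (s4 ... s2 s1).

s1: b1⊕b3⊕b5⊕b7 = 0⊕0⊕0⊕0 = 0
s2: b2⊕b3⊕b6⊕b7 = 1⊕0⊕1⊕0 = 0
s4: b4⊕b5⊕b6⊕b7 = 1⊕0⊕1⊕0 = 0
Syndrome (s4...s1) = 000 → position 0 (no error).

000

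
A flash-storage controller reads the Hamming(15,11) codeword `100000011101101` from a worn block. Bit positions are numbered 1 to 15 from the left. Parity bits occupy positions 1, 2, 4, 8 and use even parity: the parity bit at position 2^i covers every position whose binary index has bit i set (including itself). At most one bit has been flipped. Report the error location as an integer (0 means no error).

s1: b1⊕b3⊕b5⊕b7⊕b9⊕b11⊕b13⊕b15 = 1⊕0⊕0⊕0⊕1⊕0⊕1⊕1 = 0
s2: b2⊕b3⊕b6⊕b7⊕b10⊕b11⊕b14⊕b15 = 0⊕0⊕0⊕0⊕1⊕0⊕0⊕1 = 0
s4: b4⊕b5⊕b6⊕b7⊕b12⊕b13⊕b14⊕b15 = 0⊕0⊕0⊕0⊕1⊕1⊕0⊕1 = 1
s8: b8⊕b9⊕b10⊕b11⊕b12⊕b13⊕b14⊕b15 = 1⊕1⊕1⊕0⊕1⊕1⊕0⊕1 = 0
Syndrome (s8...s1) = 0100 → position 4.

4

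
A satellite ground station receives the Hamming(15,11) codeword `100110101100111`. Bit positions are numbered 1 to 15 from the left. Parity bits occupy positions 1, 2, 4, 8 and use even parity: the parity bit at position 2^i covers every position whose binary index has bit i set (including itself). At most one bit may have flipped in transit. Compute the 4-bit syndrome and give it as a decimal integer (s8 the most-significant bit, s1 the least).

8

s1: b1⊕b3⊕b5⊕b7⊕b9⊕b11⊕b13⊕b15 = 1⊕0⊕1⊕1⊕1⊕0⊕1⊕1 = 0
s2: b2⊕b3⊕b6⊕b7⊕b10⊕b11⊕b14⊕b15 = 0⊕0⊕0⊕1⊕1⊕0⊕1⊕1 = 0
s4: b4⊕b5⊕b6⊕b7⊕b12⊕b13⊕b14⊕b15 = 1⊕1⊕0⊕1⊕0⊕1⊕1⊕1 = 0
s8: b8⊕b9⊕b10⊕b11⊕b12⊕b13⊕b14⊕b15 = 0⊕1⊕1⊕0⊕0⊕1⊕1⊕1 = 1
Syndrome (s8...s1) = 1000 → position 8.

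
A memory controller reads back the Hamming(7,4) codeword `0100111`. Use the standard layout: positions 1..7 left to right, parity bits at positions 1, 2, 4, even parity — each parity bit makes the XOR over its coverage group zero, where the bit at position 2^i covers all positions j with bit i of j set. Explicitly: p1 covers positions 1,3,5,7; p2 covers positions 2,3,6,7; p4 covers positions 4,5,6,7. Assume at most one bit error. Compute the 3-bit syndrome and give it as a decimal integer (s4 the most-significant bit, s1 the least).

s1: b1⊕b3⊕b5⊕b7 = 0⊕0⊕1⊕1 = 0
s2: b2⊕b3⊕b6⊕b7 = 1⊕0⊕1⊕1 = 1
s4: b4⊕b5⊕b6⊕b7 = 0⊕1⊕1⊕1 = 1
Syndrome (s4...s1) = 110 → position 6.

6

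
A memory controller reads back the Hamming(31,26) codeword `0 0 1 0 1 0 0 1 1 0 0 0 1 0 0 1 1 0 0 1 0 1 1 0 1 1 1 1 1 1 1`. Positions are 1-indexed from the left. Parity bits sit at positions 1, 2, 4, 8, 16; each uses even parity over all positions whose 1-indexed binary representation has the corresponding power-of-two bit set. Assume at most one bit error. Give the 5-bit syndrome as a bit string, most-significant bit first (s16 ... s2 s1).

s1: b1⊕b3⊕b5⊕b7⊕b9⊕b11⊕b13⊕b15⊕b17⊕b19⊕b21⊕b23⊕b25⊕b27⊕b29⊕b31 = 0⊕1⊕1⊕0⊕1⊕0⊕1⊕0⊕1⊕0⊕0⊕1⊕1⊕1⊕1⊕1 = 0
s2: b2⊕b3⊕b6⊕b7⊕b10⊕b11⊕b14⊕b15⊕b18⊕b19⊕b22⊕b23⊕b26⊕b27⊕b30⊕b31 = 0⊕1⊕0⊕0⊕0⊕0⊕0⊕0⊕0⊕0⊕1⊕1⊕1⊕1⊕1⊕1 = 1
s4: b4⊕b5⊕b6⊕b7⊕b12⊕b13⊕b14⊕b15⊕b20⊕b21⊕b22⊕b23⊕b28⊕b29⊕b30⊕b31 = 0⊕1⊕0⊕0⊕0⊕1⊕0⊕0⊕1⊕0⊕1⊕1⊕1⊕1⊕1⊕1 = 1
s8: b8⊕b9⊕b10⊕b11⊕b12⊕b13⊕b14⊕b15⊕b24⊕b25⊕b26⊕b27⊕b28⊕b29⊕b30⊕b31 = 1⊕1⊕0⊕0⊕0⊕1⊕0⊕0⊕0⊕1⊕1⊕1⊕1⊕1⊕1⊕1 = 0
s16: b16⊕b17⊕b18⊕b19⊕b20⊕b21⊕b22⊕b23⊕b24⊕b25⊕b26⊕b27⊕b28⊕b29⊕b30⊕b31 = 1⊕1⊕0⊕0⊕1⊕0⊕1⊕1⊕0⊕1⊕1⊕1⊕1⊕1⊕1⊕1 = 0
Syndrome (s16...s1) = 00110 → position 6.

00110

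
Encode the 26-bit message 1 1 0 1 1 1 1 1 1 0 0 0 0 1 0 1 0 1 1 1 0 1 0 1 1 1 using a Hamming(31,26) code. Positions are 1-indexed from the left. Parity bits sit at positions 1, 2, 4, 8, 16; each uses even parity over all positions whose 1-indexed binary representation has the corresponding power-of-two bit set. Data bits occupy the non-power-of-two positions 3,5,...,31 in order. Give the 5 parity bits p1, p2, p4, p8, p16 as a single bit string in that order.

Place data bits at non-power-of-two positions: b3=1, b5=1, b6=0, b7=1, b9=1, b10=1, b11=1, b12=1, b13=1, b14=0, b15=0, b17=0, b18=0, b19=1, b20=0, b21=1, b22=0, b23=1, b24=1, b25=1, b26=0, b27=1, b28=0, b29=1, b30=1, b31=1.
p1 = XOR of data positions {3,5,7,9,11,13,15,17,19,21,23,25,27,29,31} = 1⊕1⊕1⊕1⊕1⊕1⊕0⊕0⊕1⊕1⊕1⊕1⊕1⊕1⊕1 = 1
p2 = XOR of data positions {3,6,7,10,11,14,15,18,19,22,23,26,27,30,31} = 1⊕0⊕1⊕1⊕1⊕0⊕0⊕0⊕1⊕0⊕1⊕0⊕1⊕1⊕1 = 1
p4 = XOR of data positions {5,6,7,12,13,14,15,20,21,22,23,28,29,30,31} = 1⊕0⊕1⊕1⊕1⊕0⊕0⊕0⊕1⊕0⊕1⊕0⊕1⊕1⊕1 = 1
p8 = XOR of data positions {9,10,11,12,13,14,15,24,25,26,27,28,29,30,31} = 1⊕1⊕1⊕1⊕1⊕0⊕0⊕1⊕1⊕0⊕1⊕0⊕1⊕1⊕1 = 1
p16 = XOR of data positions {17,18,19,20,21,22,23,24,25,26,27,28,29,30,31} = 0⊕0⊕1⊕0⊕1⊕0⊕1⊕1⊕1⊕0⊕1⊕0⊕1⊕1⊕1 = 1
Parity bits p1,p2,p4,p8,p16 = 11111

11111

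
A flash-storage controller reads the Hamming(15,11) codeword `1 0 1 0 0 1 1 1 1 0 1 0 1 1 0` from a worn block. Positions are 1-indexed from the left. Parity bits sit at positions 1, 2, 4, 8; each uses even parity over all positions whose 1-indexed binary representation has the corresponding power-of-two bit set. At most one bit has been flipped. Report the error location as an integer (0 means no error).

10

s1: b1⊕b3⊕b5⊕b7⊕b9⊕b11⊕b13⊕b15 = 1⊕1⊕0⊕1⊕1⊕1⊕1⊕0 = 0
s2: b2⊕b3⊕b6⊕b7⊕b10⊕b11⊕b14⊕b15 = 0⊕1⊕1⊕1⊕0⊕1⊕1⊕0 = 1
s4: b4⊕b5⊕b6⊕b7⊕b12⊕b13⊕b14⊕b15 = 0⊕0⊕1⊕1⊕0⊕1⊕1⊕0 = 0
s8: b8⊕b9⊕b10⊕b11⊕b12⊕b13⊕b14⊕b15 = 1⊕1⊕0⊕1⊕0⊕1⊕1⊕0 = 1
Syndrome (s8...s1) = 1010 → position 10.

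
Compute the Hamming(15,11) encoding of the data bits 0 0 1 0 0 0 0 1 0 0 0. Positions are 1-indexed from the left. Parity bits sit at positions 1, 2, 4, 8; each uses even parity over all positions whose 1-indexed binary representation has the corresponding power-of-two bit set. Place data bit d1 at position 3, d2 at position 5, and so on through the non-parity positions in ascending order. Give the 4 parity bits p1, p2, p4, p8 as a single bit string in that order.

0101

Place data bits at non-power-of-two positions: b3=0, b5=0, b6=1, b7=0, b9=0, b10=0, b11=0, b12=1, b13=0, b14=0, b15=0.
p1 = XOR of data positions {3,5,7,9,11,13,15} = 0⊕0⊕0⊕0⊕0⊕0⊕0 = 0
p2 = XOR of data positions {3,6,7,10,11,14,15} = 0⊕1⊕0⊕0⊕0⊕0⊕0 = 1
p4 = XOR of data positions {5,6,7,12,13,14,15} = 0⊕1⊕0⊕1⊕0⊕0⊕0 = 0
p8 = XOR of data positions {9,10,11,12,13,14,15} = 0⊕0⊕0⊕1⊕0⊕0⊕0 = 1
Parity bits p1,p2,p4,p8 = 0101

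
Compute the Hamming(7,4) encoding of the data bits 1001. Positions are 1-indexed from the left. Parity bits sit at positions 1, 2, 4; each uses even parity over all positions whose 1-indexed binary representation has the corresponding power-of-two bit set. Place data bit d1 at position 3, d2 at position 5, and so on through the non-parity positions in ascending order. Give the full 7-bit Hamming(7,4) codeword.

0011001

Place data bits at non-power-of-two positions: b3=1, b5=0, b6=0, b7=1.
p1 = XOR of data positions {3,5,7} = 1⊕0⊕1 = 0
p2 = XOR of data positions {3,6,7} = 1⊕0⊕1 = 0
p4 = XOR of data positions {5,6,7} = 0⊕0⊕1 = 1
Codeword b1..b7 = 0011001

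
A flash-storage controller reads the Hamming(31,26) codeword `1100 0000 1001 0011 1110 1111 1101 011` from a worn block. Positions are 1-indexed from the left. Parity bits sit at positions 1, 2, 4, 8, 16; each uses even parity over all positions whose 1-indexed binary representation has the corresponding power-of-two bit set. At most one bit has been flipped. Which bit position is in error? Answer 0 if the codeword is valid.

s1: b1⊕b3⊕b5⊕b7⊕b9⊕b11⊕b13⊕b15⊕b17⊕b19⊕b21⊕b23⊕b25⊕b27⊕b29⊕b31 = 1⊕0⊕0⊕0⊕1⊕0⊕0⊕1⊕1⊕1⊕1⊕1⊕1⊕0⊕0⊕1 = 1
s2: b2⊕b3⊕b6⊕b7⊕b10⊕b11⊕b14⊕b15⊕b18⊕b19⊕b22⊕b23⊕b26⊕b27⊕b30⊕b31 = 1⊕0⊕0⊕0⊕0⊕0⊕0⊕1⊕1⊕1⊕1⊕1⊕1⊕0⊕1⊕1 = 1
s4: b4⊕b5⊕b6⊕b7⊕b12⊕b13⊕b14⊕b15⊕b20⊕b21⊕b22⊕b23⊕b28⊕b29⊕b30⊕b31 = 0⊕0⊕0⊕0⊕1⊕0⊕0⊕1⊕0⊕1⊕1⊕1⊕1⊕0⊕1⊕1 = 0
s8: b8⊕b9⊕b10⊕b11⊕b12⊕b13⊕b14⊕b15⊕b24⊕b25⊕b26⊕b27⊕b28⊕b29⊕b30⊕b31 = 0⊕1⊕0⊕0⊕1⊕0⊕0⊕1⊕1⊕1⊕1⊕0⊕1⊕0⊕1⊕1 = 1
s16: b16⊕b17⊕b18⊕b19⊕b20⊕b21⊕b22⊕b23⊕b24⊕b25⊕b26⊕b27⊕b28⊕b29⊕b30⊕b31 = 1⊕1⊕1⊕1⊕0⊕1⊕1⊕1⊕1⊕1⊕1⊕0⊕1⊕0⊕1⊕1 = 1
Syndrome (s16...s1) = 11011 → position 27.

27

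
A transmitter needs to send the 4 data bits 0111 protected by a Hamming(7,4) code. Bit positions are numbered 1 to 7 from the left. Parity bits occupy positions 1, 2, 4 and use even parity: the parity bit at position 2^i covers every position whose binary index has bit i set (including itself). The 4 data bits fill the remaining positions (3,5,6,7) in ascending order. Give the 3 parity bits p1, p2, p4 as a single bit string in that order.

001

Place data bits at non-power-of-two positions: b3=0, b5=1, b6=1, b7=1.
p1 = XOR of data positions {3,5,7} = 0⊕1⊕1 = 0
p2 = XOR of data positions {3,6,7} = 0⊕1⊕1 = 0
p4 = XOR of data positions {5,6,7} = 1⊕1⊕1 = 1
Parity bits p1,p2,p4 = 001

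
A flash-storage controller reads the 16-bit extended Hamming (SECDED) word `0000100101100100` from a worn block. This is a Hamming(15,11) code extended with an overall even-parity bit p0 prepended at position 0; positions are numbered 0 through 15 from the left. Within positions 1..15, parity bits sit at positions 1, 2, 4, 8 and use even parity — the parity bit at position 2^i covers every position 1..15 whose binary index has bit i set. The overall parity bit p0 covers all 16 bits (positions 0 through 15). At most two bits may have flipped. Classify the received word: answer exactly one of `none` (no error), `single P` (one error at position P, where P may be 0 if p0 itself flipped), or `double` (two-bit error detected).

single 13

s1: b1⊕b3⊕b5⊕b7⊕b9⊕b11⊕b13⊕b15 = 0⊕0⊕0⊕1⊕1⊕0⊕1⊕0 = 1
s2: b2⊕b3⊕b6⊕b7⊕b10⊕b11⊕b14⊕b15 = 0⊕0⊕0⊕1⊕1⊕0⊕0⊕0 = 0
s4: b4⊕b5⊕b6⊕b7⊕b12⊕b13⊕b14⊕b15 = 1⊕0⊕0⊕1⊕0⊕1⊕0⊕0 = 1
s8: b8⊕b9⊕b10⊕b11⊕b12⊕b13⊕b14⊕b15 = 0⊕1⊕1⊕0⊕0⊕1⊕0⊕0 = 1
Syndrome (s8...s1) = 1101 → position 13.
Overall parity (XOR of all 16 bits, including p0): 0⊕0⊕0⊕0⊕1⊕0⊕0⊕1⊕0⊕1⊕1⊕0⊕0⊕1⊕0⊕0 = 1
Overall=1, syndrome position=13 → single-bit error at position 13.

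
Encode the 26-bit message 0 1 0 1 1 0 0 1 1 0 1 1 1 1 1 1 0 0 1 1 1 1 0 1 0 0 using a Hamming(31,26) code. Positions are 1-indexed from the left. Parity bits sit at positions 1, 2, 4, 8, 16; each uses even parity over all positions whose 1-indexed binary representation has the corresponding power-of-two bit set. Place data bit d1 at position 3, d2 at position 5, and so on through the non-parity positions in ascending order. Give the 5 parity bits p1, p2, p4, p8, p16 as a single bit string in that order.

Place data bits at non-power-of-two positions: b3=0, b5=1, b6=0, b7=1, b9=1, b10=0, b11=0, b12=1, b13=1, b14=0, b15=1, b17=1, b18=1, b19=1, b20=1, b21=1, b22=0, b23=0, b24=1, b25=1, b26=1, b27=1, b28=0, b29=1, b30=0, b31=0.
p1 = XOR of data positions {3,5,7,9,11,13,15,17,19,21,23,25,27,29,31} = 0⊕1⊕1⊕1⊕0⊕1⊕1⊕1⊕1⊕1⊕0⊕1⊕1⊕1⊕0 = 1
p2 = XOR of data positions {3,6,7,10,11,14,15,18,19,22,23,26,27,30,31} = 0⊕0⊕1⊕0⊕0⊕0⊕1⊕1⊕1⊕0⊕0⊕1⊕1⊕0⊕0 = 0
p4 = XOR of data positions {5,6,7,12,13,14,15,20,21,22,23,28,29,30,31} = 1⊕0⊕1⊕1⊕1⊕0⊕1⊕1⊕1⊕0⊕0⊕0⊕1⊕0⊕0 = 0
p8 = XOR of data positions {9,10,11,12,13,14,15,24,25,26,27,28,29,30,31} = 1⊕0⊕0⊕1⊕1⊕0⊕1⊕1⊕1⊕1⊕1⊕0⊕1⊕0⊕0 = 1
p16 = XOR of data positions {17,18,19,20,21,22,23,24,25,26,27,28,29,30,31} = 1⊕1⊕1⊕1⊕1⊕0⊕0⊕1⊕1⊕1⊕1⊕0⊕1⊕0⊕0 = 0
Parity bits p1,p2,p4,p8,p16 = 10010

10010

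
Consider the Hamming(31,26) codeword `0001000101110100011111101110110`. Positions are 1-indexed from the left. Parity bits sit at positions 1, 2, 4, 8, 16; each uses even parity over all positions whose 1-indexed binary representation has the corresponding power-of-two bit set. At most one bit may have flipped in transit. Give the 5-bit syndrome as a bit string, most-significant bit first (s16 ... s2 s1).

s1: b1⊕b3⊕b5⊕b7⊕b9⊕b11⊕b13⊕b15⊕b17⊕b19⊕b21⊕b23⊕b25⊕b27⊕b29⊕b31 = 0⊕0⊕0⊕0⊕0⊕1⊕0⊕0⊕0⊕1⊕1⊕1⊕1⊕1⊕1⊕0 = 1
s2: b2⊕b3⊕b6⊕b7⊕b10⊕b11⊕b14⊕b15⊕b18⊕b19⊕b22⊕b23⊕b26⊕b27⊕b30⊕b31 = 0⊕0⊕0⊕0⊕1⊕1⊕1⊕0⊕1⊕1⊕1⊕1⊕1⊕1⊕1⊕0 = 0
s4: b4⊕b5⊕b6⊕b7⊕b12⊕b13⊕b14⊕b15⊕b20⊕b21⊕b22⊕b23⊕b28⊕b29⊕b30⊕b31 = 1⊕0⊕0⊕0⊕1⊕0⊕1⊕0⊕1⊕1⊕1⊕1⊕0⊕1⊕1⊕0 = 1
s8: b8⊕b9⊕b10⊕b11⊕b12⊕b13⊕b14⊕b15⊕b24⊕b25⊕b26⊕b27⊕b28⊕b29⊕b30⊕b31 = 1⊕0⊕1⊕1⊕1⊕0⊕1⊕0⊕0⊕1⊕1⊕1⊕0⊕1⊕1⊕0 = 0
s16: b16⊕b17⊕b18⊕b19⊕b20⊕b21⊕b22⊕b23⊕b24⊕b25⊕b26⊕b27⊕b28⊕b29⊕b30⊕b31 = 0⊕0⊕1⊕1⊕1⊕1⊕1⊕1⊕0⊕1⊕1⊕1⊕0⊕1⊕1⊕0 = 1
Syndrome (s16...s1) = 10101 → position 21.

10101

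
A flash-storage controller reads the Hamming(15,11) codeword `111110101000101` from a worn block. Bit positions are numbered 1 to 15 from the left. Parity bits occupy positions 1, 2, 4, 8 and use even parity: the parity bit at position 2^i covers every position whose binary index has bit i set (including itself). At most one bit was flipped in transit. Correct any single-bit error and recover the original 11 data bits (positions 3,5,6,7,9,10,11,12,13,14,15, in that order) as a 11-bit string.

11011000001

s1: b1⊕b3⊕b5⊕b7⊕b9⊕b11⊕b13⊕b15 = 1⊕1⊕1⊕1⊕1⊕0⊕1⊕1 = 1
s2: b2⊕b3⊕b6⊕b7⊕b10⊕b11⊕b14⊕b15 = 1⊕1⊕0⊕1⊕0⊕0⊕0⊕1 = 0
s4: b4⊕b5⊕b6⊕b7⊕b12⊕b13⊕b14⊕b15 = 1⊕1⊕0⊕1⊕0⊕1⊕0⊕1 = 1
s8: b8⊕b9⊕b10⊕b11⊕b12⊕b13⊕b14⊕b15 = 0⊕1⊕0⊕0⊕0⊕1⊕0⊕1 = 1
Syndrome (s8...s1) = 1101 → position 13.
Flip bit 13: corrected codeword = 111110101000001
Data bits at positions 3,5,6,7,9,10,11,12,13,14,15: 11011000001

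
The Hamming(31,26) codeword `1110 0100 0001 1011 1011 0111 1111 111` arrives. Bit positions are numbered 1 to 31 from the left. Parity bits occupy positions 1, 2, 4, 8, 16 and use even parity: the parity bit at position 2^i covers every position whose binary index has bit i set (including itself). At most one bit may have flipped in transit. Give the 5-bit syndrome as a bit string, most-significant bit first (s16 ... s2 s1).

s1: b1⊕b3⊕b5⊕b7⊕b9⊕b11⊕b13⊕b15⊕b17⊕b19⊕b21⊕b23⊕b25⊕b27⊕b29⊕b31 = 1⊕1⊕0⊕0⊕0⊕0⊕1⊕1⊕1⊕1⊕0⊕1⊕1⊕1⊕1⊕1 = 1
s2: b2⊕b3⊕b6⊕b7⊕b10⊕b11⊕b14⊕b15⊕b18⊕b19⊕b22⊕b23⊕b26⊕b27⊕b30⊕b31 = 1⊕1⊕1⊕0⊕0⊕0⊕0⊕1⊕0⊕1⊕1⊕1⊕1⊕1⊕1⊕1 = 1
s4: b4⊕b5⊕b6⊕b7⊕b12⊕b13⊕b14⊕b15⊕b20⊕b21⊕b22⊕b23⊕b28⊕b29⊕b30⊕b31 = 0⊕0⊕1⊕0⊕1⊕1⊕0⊕1⊕1⊕0⊕1⊕1⊕1⊕1⊕1⊕1 = 1
s8: b8⊕b9⊕b10⊕b11⊕b12⊕b13⊕b14⊕b15⊕b24⊕b25⊕b26⊕b27⊕b28⊕b29⊕b30⊕b31 = 0⊕0⊕0⊕0⊕1⊕1⊕0⊕1⊕1⊕1⊕1⊕1⊕1⊕1⊕1⊕1 = 1
s16: b16⊕b17⊕b18⊕b19⊕b20⊕b21⊕b22⊕b23⊕b24⊕b25⊕b26⊕b27⊕b28⊕b29⊕b30⊕b31 = 1⊕1⊕0⊕1⊕1⊕0⊕1⊕1⊕1⊕1⊕1⊕1⊕1⊕1⊕1⊕1 = 0
Syndrome (s16...s1) = 01111 → position 15.

01111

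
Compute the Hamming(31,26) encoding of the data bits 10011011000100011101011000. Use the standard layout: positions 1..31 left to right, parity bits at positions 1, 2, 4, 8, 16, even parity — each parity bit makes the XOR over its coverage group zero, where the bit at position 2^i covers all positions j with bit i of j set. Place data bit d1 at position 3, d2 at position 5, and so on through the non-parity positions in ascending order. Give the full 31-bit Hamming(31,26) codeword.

1010001010110001100011101011000

Place data bits at non-power-of-two positions: b3=1, b5=0, b6=0, b7=1, b9=1, b10=0, b11=1, b12=1, b13=0, b14=0, b15=0, b17=1, b18=0, b19=0, b20=0, b21=1, b22=1, b23=1, b24=0, b25=1, b26=0, b27=1, b28=1, b29=0, b30=0, b31=0.
p1 = XOR of data positions {3,5,7,9,11,13,15,17,19,21,23,25,27,29,31} = 1⊕0⊕1⊕1⊕1⊕0⊕0⊕1⊕0⊕1⊕1⊕1⊕1⊕0⊕0 = 1
p2 = XOR of data positions {3,6,7,10,11,14,15,18,19,22,23,26,27,30,31} = 1⊕0⊕1⊕0⊕1⊕0⊕0⊕0⊕0⊕1⊕1⊕0⊕1⊕0⊕0 = 0
p4 = XOR of data positions {5,6,7,12,13,14,15,20,21,22,23,28,29,30,31} = 0⊕0⊕1⊕1⊕0⊕0⊕0⊕0⊕1⊕1⊕1⊕1⊕0⊕0⊕0 = 0
p8 = XOR of data positions {9,10,11,12,13,14,15,24,25,26,27,28,29,30,31} = 1⊕0⊕1⊕1⊕0⊕0⊕0⊕0⊕1⊕0⊕1⊕1⊕0⊕0⊕0 = 0
p16 = XOR of data positions {17,18,19,20,21,22,23,24,25,26,27,28,29,30,31} = 1⊕0⊕0⊕0⊕1⊕1⊕1⊕0⊕1⊕0⊕1⊕1⊕0⊕0⊕0 = 1
Codeword b1..b31 = 1010001010110001100011101011000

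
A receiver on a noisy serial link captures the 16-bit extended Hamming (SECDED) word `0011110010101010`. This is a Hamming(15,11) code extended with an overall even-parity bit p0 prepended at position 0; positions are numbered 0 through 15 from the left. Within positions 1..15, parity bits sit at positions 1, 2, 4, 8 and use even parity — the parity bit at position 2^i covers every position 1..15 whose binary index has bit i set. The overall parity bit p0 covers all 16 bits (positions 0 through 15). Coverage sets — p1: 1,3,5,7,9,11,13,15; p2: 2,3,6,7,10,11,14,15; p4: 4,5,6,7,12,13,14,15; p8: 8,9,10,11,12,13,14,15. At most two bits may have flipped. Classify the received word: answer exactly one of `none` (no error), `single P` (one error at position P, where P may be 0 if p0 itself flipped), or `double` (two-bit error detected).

s1: b1⊕b3⊕b5⊕b7⊕b9⊕b11⊕b13⊕b15 = 0⊕1⊕1⊕0⊕0⊕0⊕0⊕0 = 0
s2: b2⊕b3⊕b6⊕b7⊕b10⊕b11⊕b14⊕b15 = 1⊕1⊕0⊕0⊕1⊕0⊕1⊕0 = 0
s4: b4⊕b5⊕b6⊕b7⊕b12⊕b13⊕b14⊕b15 = 1⊕1⊕0⊕0⊕1⊕0⊕1⊕0 = 0
s8: b8⊕b9⊕b10⊕b11⊕b12⊕b13⊕b14⊕b15 = 1⊕0⊕1⊕0⊕1⊕0⊕1⊕0 = 0
Syndrome (s8...s1) = 0000 → position 0 (no error).
Overall parity (XOR of all 16 bits, including p0): 0⊕0⊕1⊕1⊕1⊕1⊕0⊕0⊕1⊕0⊕1⊕0⊕1⊕0⊕1⊕0 = 0
Overall=0, syndrome position=0 → no error.

none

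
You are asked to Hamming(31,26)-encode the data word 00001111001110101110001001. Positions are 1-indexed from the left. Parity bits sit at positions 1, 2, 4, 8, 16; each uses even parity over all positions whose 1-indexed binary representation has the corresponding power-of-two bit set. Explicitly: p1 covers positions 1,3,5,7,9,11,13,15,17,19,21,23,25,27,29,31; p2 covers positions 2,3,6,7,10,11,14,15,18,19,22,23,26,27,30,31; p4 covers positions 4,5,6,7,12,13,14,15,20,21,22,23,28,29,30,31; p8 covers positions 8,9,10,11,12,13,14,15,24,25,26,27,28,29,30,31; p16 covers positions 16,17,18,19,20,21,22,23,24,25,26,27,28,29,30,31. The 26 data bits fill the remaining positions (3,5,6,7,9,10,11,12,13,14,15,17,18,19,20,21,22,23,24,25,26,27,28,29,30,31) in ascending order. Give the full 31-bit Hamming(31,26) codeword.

Place data bits at non-power-of-two positions: b3=0, b5=0, b6=0, b7=0, b9=1, b10=1, b11=1, b12=1, b13=0, b14=0, b15=1, b17=1, b18=1, b19=0, b20=1, b21=0, b22=1, b23=1, b24=1, b25=0, b26=0, b27=0, b28=1, b29=0, b30=0, b31=1.
p1 = XOR of data positions {3,5,7,9,11,13,15,17,19,21,23,25,27,29,31} = 0⊕0⊕0⊕1⊕1⊕0⊕1⊕1⊕0⊕0⊕1⊕0⊕0⊕0⊕1 = 0
p2 = XOR of data positions {3,6,7,10,11,14,15,18,19,22,23,26,27,30,31} = 0⊕0⊕0⊕1⊕1⊕0⊕1⊕1⊕0⊕1⊕1⊕0⊕0⊕0⊕1 = 1
p4 = XOR of data positions {5,6,7,12,13,14,15,20,21,22,23,28,29,30,31} = 0⊕0⊕0⊕1⊕0⊕0⊕1⊕1⊕0⊕1⊕1⊕1⊕0⊕0⊕1 = 1
p8 = XOR of data positions {9,10,11,12,13,14,15,24,25,26,27,28,29,30,31} = 1⊕1⊕1⊕1⊕0⊕0⊕1⊕1⊕0⊕0⊕0⊕1⊕0⊕0⊕1 = 0
p16 = XOR of data positions {17,18,19,20,21,22,23,24,25,26,27,28,29,30,31} = 1⊕1⊕0⊕1⊕0⊕1⊕1⊕1⊕0⊕0⊕0⊕1⊕0⊕0⊕1 = 0
Codeword b1..b31 = 0101000011110010110101110001001

0101000011110010110101110001001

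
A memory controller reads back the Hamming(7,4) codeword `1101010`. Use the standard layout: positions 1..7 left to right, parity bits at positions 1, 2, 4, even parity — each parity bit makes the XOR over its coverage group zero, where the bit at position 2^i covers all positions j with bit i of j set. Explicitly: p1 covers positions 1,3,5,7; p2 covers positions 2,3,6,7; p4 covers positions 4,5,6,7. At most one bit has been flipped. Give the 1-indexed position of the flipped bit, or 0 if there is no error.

1

s1: b1⊕b3⊕b5⊕b7 = 1⊕0⊕0⊕0 = 1
s2: b2⊕b3⊕b6⊕b7 = 1⊕0⊕1⊕0 = 0
s4: b4⊕b5⊕b6⊕b7 = 1⊕0⊕1⊕0 = 0
Syndrome (s4...s1) = 001 → position 1.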